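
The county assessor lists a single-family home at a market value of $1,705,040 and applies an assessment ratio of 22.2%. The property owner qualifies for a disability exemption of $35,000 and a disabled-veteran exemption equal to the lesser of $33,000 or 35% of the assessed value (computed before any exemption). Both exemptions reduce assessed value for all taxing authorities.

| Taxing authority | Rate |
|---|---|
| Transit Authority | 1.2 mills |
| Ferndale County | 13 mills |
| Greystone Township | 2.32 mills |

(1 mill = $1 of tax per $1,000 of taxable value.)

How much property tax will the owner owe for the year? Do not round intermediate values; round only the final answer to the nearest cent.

$5,129.77

Assessed value = $1,705,040 × 0.222 = $378,518.88
Disabled-veteran exemption = min($33,000, 35% × $378,518.88) = min($33,000, $132,481.608) = $33,000 (dollar cap binds)
Taxable value = $378,518.88 − $35,000 − $33,000 = $310,518.88
Transit Authority: $310,518.88 × 0.0012 = $372.622656
Ferndale County: $310,518.88 × 0.013 = $4,036.74544
Greystone Township: $310,518.88 × 0.00232 = $720.4038016
Total = $5,129.7718976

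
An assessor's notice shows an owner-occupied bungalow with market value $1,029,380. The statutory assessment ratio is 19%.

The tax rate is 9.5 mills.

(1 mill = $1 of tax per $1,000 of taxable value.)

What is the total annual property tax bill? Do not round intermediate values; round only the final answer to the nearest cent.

Assessed value = $1,029,380 × 0.19 = $195,582.2
Tax = $195,582.2 × 0.0095 = $1,858.0309

$1,858.03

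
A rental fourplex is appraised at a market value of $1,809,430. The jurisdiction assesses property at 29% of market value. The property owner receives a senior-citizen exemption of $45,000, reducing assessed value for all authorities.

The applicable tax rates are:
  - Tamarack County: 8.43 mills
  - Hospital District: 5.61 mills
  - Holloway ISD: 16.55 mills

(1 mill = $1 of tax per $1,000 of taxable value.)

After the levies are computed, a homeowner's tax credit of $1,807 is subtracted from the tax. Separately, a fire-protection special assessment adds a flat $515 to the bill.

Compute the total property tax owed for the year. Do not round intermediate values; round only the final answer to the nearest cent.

$13,383.08

Assessed value = $1,809,430 × 0.29 = $524,734.7
Taxable value = $524,734.7 − $45,000 = $479,734.7
Tamarack County: $479,734.7 × 0.00843 = $4,044.163521
Hospital District: $479,734.7 × 0.00561 = $2,691.311667
Holloway ISD: $479,734.7 × 0.01655 = $7,939.609285
Levies subtotal = $14,675.084473
After credit = $14,675.084473 − $1,807 = $12,868.084473
Total = $12,868.084473 + $515 = $13,383.084473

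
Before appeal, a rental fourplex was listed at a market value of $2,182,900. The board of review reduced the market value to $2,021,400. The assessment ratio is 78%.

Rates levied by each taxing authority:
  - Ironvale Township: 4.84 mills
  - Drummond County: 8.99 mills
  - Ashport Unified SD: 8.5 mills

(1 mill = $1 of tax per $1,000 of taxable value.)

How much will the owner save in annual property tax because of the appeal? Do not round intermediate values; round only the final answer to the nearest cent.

Old assessed value = $2,182,900 × 0.78 = $1,702,662
New assessed value = $2,021,400 × 0.78 = $1,576,692
Combined rate = 0.00484 + 0.00899 + 0.0085 = 0.02233
Old tax = $1,702,662 × 0.02233 = $38,020.44246
New tax = $1,576,692 × 0.02233 = $35,207.53236
Reduction = $38,020.44246 − $35,207.53236 = $2,812.9101

$2,812.91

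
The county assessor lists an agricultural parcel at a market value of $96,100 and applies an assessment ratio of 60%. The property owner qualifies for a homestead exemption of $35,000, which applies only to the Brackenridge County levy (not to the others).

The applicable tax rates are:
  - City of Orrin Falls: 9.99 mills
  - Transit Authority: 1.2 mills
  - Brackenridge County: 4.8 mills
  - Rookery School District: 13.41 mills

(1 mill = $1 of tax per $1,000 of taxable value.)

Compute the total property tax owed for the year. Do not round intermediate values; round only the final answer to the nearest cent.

$1,527.20

Assessed value = $96,100 × 0.6 = $57,660
City of Orrin Falls: $57,660 × 0.00999 = $576.0234
Transit Authority: $57,660 × 0.0012 = $69.192
Brackenridge County: ($57,660 − $35,000) × 0.0048 = $22,660 × 0.0048 = $108.768
Rookery School District: $57,660 × 0.01341 = $773.2206
Total = $1,527.204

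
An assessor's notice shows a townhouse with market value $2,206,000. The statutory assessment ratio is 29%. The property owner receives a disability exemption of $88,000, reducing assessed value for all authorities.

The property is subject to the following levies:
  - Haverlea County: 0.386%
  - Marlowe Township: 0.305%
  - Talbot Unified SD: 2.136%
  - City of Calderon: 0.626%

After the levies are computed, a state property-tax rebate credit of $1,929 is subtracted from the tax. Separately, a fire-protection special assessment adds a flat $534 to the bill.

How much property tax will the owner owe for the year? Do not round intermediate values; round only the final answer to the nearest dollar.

Assessed value = $2,206,000 × 0.29 = $639,740
Taxable value = $639,740 − $88,000 = $551,740
Haverlea County: $551,740 × 0.00386 = $2,129.7164
Marlowe Township: $551,740 × 0.00305 = $1,682.807
Talbot Unified SD: $551,740 × 0.02136 = $11,785.1664
City of Calderon: $551,740 × 0.00626 = $3,453.8924
Levies subtotal = $19,051.5822
After credit = $19,051.5822 − $1,929 = $17,122.5822
Total = $17,122.5822 + $534 = $17,656.5822

$17,657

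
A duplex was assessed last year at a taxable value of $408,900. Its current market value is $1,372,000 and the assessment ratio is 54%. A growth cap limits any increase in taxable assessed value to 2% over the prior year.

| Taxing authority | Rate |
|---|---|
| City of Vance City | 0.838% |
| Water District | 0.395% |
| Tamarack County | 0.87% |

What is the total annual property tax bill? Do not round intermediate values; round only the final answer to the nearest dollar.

$8,771

Uncapped assessed value = $1,372,000 × 0.54 = $740,880
Cap limit = $408,900 × 1.02 = $417,078
Taxable assessed value = min($740,880, $417,078) = $417,078 (cap binds)
City of Vance City: $417,078 × 0.00838 = $3,495.11364
Water District: $417,078 × 0.00395 = $1,647.4581
Tamarack County: $417,078 × 0.0087 = $3,628.5786
Total = $8,771.15034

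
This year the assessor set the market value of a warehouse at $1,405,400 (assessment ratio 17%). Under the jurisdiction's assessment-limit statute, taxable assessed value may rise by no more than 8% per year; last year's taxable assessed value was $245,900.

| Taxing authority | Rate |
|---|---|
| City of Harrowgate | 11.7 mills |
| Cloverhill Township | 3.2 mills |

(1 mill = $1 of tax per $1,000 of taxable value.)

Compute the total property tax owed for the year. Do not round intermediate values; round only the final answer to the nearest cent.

Uncapped assessed value = $1,405,400 × 0.17 = $238,918
Cap limit = $245,900 × 1.08 = $265,572
Taxable assessed value = min($238,918, $265,572) = $238,918 (cap does not bind)
City of Harrowgate: $238,918 × 0.0117 = $2,795.3406
Cloverhill Township: $238,918 × 0.0032 = $764.5376
Total = $3,559.8782

$3,559.88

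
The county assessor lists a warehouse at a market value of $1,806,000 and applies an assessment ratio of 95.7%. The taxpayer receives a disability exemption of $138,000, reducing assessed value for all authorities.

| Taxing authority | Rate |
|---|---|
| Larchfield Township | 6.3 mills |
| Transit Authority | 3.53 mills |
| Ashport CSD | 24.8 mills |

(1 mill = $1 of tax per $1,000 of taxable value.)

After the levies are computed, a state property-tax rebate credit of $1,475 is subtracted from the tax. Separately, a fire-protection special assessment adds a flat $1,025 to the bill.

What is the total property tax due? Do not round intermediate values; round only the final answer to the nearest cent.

$54,623.54

Assessed value = $1,806,000 × 0.957 = $1,728,342
Taxable value = $1,728,342 − $138,000 = $1,590,342
Larchfield Township: $1,590,342 × 0.0063 = $10,019.1546
Transit Authority: $1,590,342 × 0.00353 = $5,613.90726
Ashport CSD: $1,590,342 × 0.0248 = $39,440.4816
Levies subtotal = $55,073.54346
After credit = $55,073.54346 − $1,475 = $53,598.54346
Total = $53,598.54346 + $1,025 = $54,623.54346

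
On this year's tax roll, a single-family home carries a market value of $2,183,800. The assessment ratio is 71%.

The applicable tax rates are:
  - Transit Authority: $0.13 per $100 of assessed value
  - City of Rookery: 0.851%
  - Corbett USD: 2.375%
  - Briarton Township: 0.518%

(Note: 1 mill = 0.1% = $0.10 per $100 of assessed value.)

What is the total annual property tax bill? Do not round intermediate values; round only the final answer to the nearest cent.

Assessed value = $2,183,800 × 0.71 = $1,550,498
Transit Authority: $1,550,498 × 0.0013 = $2,015.6474
City of Rookery: $1,550,498 × 0.00851 = $13,194.73798
Corbett USD: $1,550,498 × 0.02375 = $36,824.3275
Briarton Township: $1,550,498 × 0.00518 = $8,031.57964
Total = $60,066.29252

$60,066.29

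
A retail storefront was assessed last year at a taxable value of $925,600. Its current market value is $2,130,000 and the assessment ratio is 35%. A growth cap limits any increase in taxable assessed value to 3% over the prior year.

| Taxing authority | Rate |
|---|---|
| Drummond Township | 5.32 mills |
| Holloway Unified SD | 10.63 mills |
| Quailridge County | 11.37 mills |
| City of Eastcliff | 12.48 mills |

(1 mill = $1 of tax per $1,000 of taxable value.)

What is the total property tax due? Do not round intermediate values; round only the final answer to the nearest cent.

$29,670.90

Uncapped assessed value = $2,130,000 × 0.35 = $745,500
Cap limit = $925,600 × 1.03 = $953,368
Taxable assessed value = min($745,500, $953,368) = $745,500 (cap does not bind)
Drummond Township: $745,500 × 0.00532 = $3,966.06
Holloway Unified SD: $745,500 × 0.01063 = $7,924.665
Quailridge County: $745,500 × 0.01137 = $8,476.335
City of Eastcliff: $745,500 × 0.01248 = $9,303.84
Total = $29,670.9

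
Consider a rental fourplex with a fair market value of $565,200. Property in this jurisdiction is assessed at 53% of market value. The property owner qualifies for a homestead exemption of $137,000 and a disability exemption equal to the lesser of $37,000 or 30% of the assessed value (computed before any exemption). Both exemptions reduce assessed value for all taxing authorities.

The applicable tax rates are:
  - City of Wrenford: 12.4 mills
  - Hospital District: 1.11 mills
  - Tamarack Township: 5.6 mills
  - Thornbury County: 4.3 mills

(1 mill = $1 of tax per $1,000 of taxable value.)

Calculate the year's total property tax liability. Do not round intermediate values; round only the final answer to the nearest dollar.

Assessed value = $565,200 × 0.53 = $299,556
Disability exemption = min($37,000, 30% × $299,556) = min($37,000, $89,866.8) = $37,000 (dollar cap binds)
Taxable value = $299,556 − $137,000 − $37,000 = $125,556
City of Wrenford: $125,556 × 0.0124 = $1,556.8944
Hospital District: $125,556 × 0.00111 = $139.36716
Tamarack Township: $125,556 × 0.0056 = $703.1136
Thornbury County: $125,556 × 0.0043 = $539.8908
Total = $2,939.26596

$2,939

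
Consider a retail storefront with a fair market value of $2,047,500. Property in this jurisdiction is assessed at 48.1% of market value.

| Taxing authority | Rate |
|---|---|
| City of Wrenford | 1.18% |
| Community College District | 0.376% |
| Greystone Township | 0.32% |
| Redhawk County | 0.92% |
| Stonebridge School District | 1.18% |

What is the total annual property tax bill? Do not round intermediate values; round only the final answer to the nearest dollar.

Assessed value = $2,047,500 × 0.481 = $984,847.5
City of Wrenford: $984,847.5 × 0.0118 = $11,621.2005
Community College District: $984,847.5 × 0.00376 = $3,703.0266
Greystone Township: $984,847.5 × 0.0032 = $3,151.512
Redhawk County: $984,847.5 × 0.0092 = $9,060.597
Stonebridge School District: $984,847.5 × 0.0118 = $11,621.2005
Total = $11,621.2005 + $3,703.0266 + $3,151.512 + $9,060.597 + $11,621.2005 = $39,157.5366

$39,158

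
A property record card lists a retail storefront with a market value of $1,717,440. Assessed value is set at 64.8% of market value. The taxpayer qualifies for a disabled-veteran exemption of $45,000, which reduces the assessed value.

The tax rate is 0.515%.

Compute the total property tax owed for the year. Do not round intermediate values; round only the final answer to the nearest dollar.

Assessed value = $1,717,440 × 0.648 = $1,112,901.12
Taxable value = $1,112,901.12 − $45,000 = $1,067,901.12
Tax = $1,067,901.12 × 0.00515 = $5,499.690768

$5,500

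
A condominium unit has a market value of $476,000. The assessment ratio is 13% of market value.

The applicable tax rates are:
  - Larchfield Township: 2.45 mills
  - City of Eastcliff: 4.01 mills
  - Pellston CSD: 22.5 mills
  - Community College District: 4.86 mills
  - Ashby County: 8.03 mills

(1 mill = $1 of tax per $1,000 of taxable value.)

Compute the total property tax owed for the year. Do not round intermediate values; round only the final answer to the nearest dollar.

Assessed value = $476,000 × 0.13 = $61,880
Larchfield Township: $61,880 × 0.00245 = $151.606
City of Eastcliff: $61,880 × 0.00401 = $248.1388
Pellston CSD: $61,880 × 0.0225 = $1,392.3
Community College District: $61,880 × 0.00486 = $300.7368
Ashby County: $61,880 × 0.00803 = $496.8964
Total = $151.606 + $248.1388 + $1,392.3 + $300.7368 + $496.8964 = $2,589.678

$2,590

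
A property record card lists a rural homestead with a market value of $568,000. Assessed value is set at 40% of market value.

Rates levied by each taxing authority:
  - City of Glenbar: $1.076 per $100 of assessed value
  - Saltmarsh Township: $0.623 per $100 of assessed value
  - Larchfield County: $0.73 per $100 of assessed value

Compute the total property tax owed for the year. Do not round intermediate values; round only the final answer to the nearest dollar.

$5,519

Assessed value = $568,000 × 0.4 = $227,200
City of Glenbar: $227,200 × 0.01076 = $2,444.672
Saltmarsh Township: $227,200 × 0.00623 = $1,415.456
Larchfield County: $227,200 × 0.0073 = $1,658.56
Total = $2,444.672 + $1,415.456 + $1,658.56 = $5,518.688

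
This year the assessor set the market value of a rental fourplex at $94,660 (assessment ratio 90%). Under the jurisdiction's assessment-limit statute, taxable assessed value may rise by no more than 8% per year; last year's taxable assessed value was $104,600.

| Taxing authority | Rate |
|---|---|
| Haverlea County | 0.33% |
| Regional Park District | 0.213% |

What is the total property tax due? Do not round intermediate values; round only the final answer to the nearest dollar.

Uncapped assessed value = $94,660 × 0.9 = $85,194
Cap limit = $104,600 × 1.08 = $112,968
Taxable assessed value = min($85,194, $112,968) = $85,194 (cap does not bind)
Haverlea County: $85,194 × 0.0033 = $281.1402
Regional Park District: $85,194 × 0.00213 = $181.46322
Total = $462.60342

$463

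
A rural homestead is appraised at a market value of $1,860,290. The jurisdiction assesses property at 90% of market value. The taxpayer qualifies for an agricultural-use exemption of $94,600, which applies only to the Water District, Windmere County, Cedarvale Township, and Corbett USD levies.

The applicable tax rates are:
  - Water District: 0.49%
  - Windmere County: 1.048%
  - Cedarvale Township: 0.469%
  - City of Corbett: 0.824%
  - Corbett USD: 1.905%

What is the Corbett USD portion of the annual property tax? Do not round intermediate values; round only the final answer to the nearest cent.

$30,092.54

Assessed value = $1,860,290 × 0.9 = $1,674,261
Corbett USD taxable value = $1,674,261 − $94,600 = $1,579,661
Corbett USD levy = $1,579,661 × 0.01905 = $30,092.54205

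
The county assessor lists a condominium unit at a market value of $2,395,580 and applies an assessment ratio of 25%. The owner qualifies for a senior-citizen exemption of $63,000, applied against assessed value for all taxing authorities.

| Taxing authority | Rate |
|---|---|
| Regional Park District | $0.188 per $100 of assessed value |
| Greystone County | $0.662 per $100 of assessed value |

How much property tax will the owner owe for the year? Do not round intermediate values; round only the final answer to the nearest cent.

Assessed value = $2,395,580 × 0.25 = $598,895
Taxable value = $598,895 − $63,000 = $535,895
Regional Park District: $535,895 × 0.00188 = $1,007.4826
Greystone County: $535,895 × 0.00662 = $3,547.6249
Total = $1,007.4826 + $3,547.6249 = $4,555.1075

$4,555.11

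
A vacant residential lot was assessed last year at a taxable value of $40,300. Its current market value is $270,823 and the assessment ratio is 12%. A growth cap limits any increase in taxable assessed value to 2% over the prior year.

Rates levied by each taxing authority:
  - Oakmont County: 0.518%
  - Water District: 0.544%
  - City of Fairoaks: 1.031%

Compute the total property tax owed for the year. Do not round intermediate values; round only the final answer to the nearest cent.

Uncapped assessed value = $270,823 × 0.12 = $32,498.76
Cap limit = $40,300 × 1.02 = $41,106
Taxable assessed value = min($32,498.76, $41,106) = $32,498.76 (cap does not bind)
Oakmont County: $32,498.76 × 0.00518 = $168.3435768
Water District: $32,498.76 × 0.00544 = $176.7932544
City of Fairoaks: $32,498.76 × 0.01031 = $335.0622156
Total = $680.1990468

$680.20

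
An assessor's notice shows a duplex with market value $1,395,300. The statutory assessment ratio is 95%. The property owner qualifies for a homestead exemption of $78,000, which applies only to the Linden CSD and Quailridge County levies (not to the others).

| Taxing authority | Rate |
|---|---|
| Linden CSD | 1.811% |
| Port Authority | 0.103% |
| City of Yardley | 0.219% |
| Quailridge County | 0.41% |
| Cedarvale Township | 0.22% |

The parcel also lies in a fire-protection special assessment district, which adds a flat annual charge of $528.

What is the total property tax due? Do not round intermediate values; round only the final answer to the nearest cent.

Assessed value = $1,395,300 × 0.95 = $1,325,535
Linden CSD: ($1,325,535 − $78,000) × 0.01811 = $1,247,535 × 0.01811 = $22,592.85885
Port Authority: $1,325,535 × 0.00103 = $1,365.30105
City of Yardley: $1,325,535 × 0.00219 = $2,902.92165
Quailridge County: ($1,325,535 − $78,000) × 0.0041 = $1,247,535 × 0.0041 = $5,114.8935
Cedarvale Township: $1,325,535 × 0.0022 = $2,916.177
Levies subtotal = $34,892.15205
Total = $34,892.15205 + $528 = $35,420.15205

$35,420.15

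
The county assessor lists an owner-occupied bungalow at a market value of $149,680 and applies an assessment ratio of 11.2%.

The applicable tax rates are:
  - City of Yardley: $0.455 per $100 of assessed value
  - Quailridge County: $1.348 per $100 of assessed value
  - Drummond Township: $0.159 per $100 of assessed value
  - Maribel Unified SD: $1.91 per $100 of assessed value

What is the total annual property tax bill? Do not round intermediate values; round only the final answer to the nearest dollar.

$649

Assessed value = $149,680 × 0.112 = $16,764.16
City of Yardley: $16,764.16 × 0.00455 = $76.276928
Quailridge County: $16,764.16 × 0.01348 = $225.9808768
Drummond Township: $16,764.16 × 0.00159 = $26.6550144
Maribel Unified SD: $16,764.16 × 0.0191 = $320.195456
Total = $76.276928 + $225.9808768 + $26.6550144 + $320.195456 = $649.1082752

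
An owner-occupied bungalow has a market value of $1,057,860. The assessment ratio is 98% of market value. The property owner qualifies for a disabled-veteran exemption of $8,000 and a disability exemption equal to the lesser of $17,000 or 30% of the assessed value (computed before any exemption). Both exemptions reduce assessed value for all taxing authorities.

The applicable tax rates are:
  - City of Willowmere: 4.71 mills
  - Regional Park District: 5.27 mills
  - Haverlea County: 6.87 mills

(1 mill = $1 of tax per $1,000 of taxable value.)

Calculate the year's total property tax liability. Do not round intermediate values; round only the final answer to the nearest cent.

Assessed value = $1,057,860 × 0.98 = $1,036,702.8
Disability exemption = min($17,000, 30% × $1,036,702.8) = min($17,000, $311,010.84) = $17,000 (dollar cap binds)
Taxable value = $1,036,702.8 − $8,000 − $17,000 = $1,011,702.8
City of Willowmere: $1,011,702.8 × 0.00471 = $4,765.120188
Regional Park District: $1,011,702.8 × 0.00527 = $5,331.673756
Haverlea County: $1,011,702.8 × 0.00687 = $6,950.398236
Total = $17,047.19218

$17,047.19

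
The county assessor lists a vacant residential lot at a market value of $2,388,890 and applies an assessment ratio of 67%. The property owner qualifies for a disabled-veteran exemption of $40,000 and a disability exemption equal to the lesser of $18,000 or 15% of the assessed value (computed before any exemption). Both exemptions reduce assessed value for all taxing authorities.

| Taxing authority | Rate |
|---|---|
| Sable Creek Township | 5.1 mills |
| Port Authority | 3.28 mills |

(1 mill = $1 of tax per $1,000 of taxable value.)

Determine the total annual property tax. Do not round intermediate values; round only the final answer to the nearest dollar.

Assessed value = $2,388,890 × 0.67 = $1,600,556.3
Disability exemption = min($18,000, 15% × $1,600,556.3) = min($18,000, $240,083.445) = $18,000 (dollar cap binds)
Taxable value = $1,600,556.3 − $40,000 − $18,000 = $1,542,556.3
Sable Creek Township: $1,542,556.3 × 0.0051 = $7,867.03713
Port Authority: $1,542,556.3 × 0.00328 = $5,059.584664
Total = $12,926.621794

$12,927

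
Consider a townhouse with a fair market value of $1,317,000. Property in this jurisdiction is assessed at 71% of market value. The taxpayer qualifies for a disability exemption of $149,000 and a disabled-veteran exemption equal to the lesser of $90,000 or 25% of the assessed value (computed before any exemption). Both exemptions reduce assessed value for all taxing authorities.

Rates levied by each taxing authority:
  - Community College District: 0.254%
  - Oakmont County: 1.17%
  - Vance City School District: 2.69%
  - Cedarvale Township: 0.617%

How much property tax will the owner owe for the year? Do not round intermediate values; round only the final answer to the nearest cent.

$32,931.07

Assessed value = $1,317,000 × 0.71 = $935,070
Disabled-veteran exemption = min($90,000, 25% × $935,070) = min($90,000, $233,767.5) = $90,000 (dollar cap binds)
Taxable value = $935,070 − $149,000 − $90,000 = $696,070
Community College District: $696,070 × 0.00254 = $1,768.0178
Oakmont County: $696,070 × 0.0117 = $8,144.019
Vance City School District: $696,070 × 0.0269 = $18,724.283
Cedarvale Township: $696,070 × 0.00617 = $4,294.7519
Total = $32,931.0717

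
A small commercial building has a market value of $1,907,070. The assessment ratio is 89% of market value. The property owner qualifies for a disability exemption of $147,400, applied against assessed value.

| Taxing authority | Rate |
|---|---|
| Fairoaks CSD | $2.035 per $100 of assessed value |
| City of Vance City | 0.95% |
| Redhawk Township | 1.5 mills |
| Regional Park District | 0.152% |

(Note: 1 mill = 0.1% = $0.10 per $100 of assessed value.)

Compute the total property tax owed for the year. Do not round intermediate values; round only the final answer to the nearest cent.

$50,944.96

Assessed value = $1,907,070 × 0.89 = $1,697,292.3
Taxable value = $1,697,292.3 − $147,400 = $1,549,892.3
Fairoaks CSD: $1,549,892.3 × 0.02035 = $31,540.308305
City of Vance City: $1,549,892.3 × 0.0095 = $14,723.97685
Redhawk Township: $1,549,892.3 × 0.0015 = $2,324.83845
Regional Park District: $1,549,892.3 × 0.00152 = $2,355.836296
Total = $50,944.959901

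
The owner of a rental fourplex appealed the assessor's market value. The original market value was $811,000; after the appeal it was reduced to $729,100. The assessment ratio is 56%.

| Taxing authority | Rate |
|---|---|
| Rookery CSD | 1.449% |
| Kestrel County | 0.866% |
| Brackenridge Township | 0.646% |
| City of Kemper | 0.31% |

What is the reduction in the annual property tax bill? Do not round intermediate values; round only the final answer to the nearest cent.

$1,500.21

Old assessed value = $811,000 × 0.56 = $454,160
New assessed value = $729,100 × 0.56 = $408,296
Combined rate = 0.01449 + 0.00866 + 0.00646 + 0.0031 = 0.03271
Old tax = $454,160 × 0.03271 = $14,855.5736
New tax = $408,296 × 0.03271 = $13,355.36216
Reduction = $14,855.5736 − $13,355.36216 = $1,500.21144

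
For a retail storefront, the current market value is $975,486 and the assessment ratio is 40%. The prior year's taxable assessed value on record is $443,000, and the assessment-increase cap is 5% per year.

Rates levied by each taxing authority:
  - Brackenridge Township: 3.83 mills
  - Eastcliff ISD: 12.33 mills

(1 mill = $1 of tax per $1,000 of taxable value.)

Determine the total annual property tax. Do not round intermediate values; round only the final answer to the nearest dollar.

$6,306

Uncapped assessed value = $975,486 × 0.4 = $390,194.4
Cap limit = $443,000 × 1.05 = $465,150
Taxable assessed value = min($390,194.4, $465,150) = $390,194.4 (cap does not bind)
Brackenridge Township: $390,194.4 × 0.00383 = $1,494.444552
Eastcliff ISD: $390,194.4 × 0.01233 = $4,811.096952
Total = $6,305.541504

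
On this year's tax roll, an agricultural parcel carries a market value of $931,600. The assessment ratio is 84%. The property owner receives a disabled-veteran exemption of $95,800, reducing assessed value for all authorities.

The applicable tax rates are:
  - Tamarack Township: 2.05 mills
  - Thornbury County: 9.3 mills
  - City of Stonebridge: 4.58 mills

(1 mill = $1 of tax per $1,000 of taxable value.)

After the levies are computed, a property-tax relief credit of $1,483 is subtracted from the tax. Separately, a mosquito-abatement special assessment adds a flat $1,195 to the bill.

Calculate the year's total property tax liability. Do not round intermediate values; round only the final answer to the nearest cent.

$10,651.83

Assessed value = $931,600 × 0.84 = $782,544
Taxable value = $782,544 − $95,800 = $686,744
Tamarack Township: $686,744 × 0.00205 = $1,407.8252
Thornbury County: $686,744 × 0.0093 = $6,386.7192
City of Stonebridge: $686,744 × 0.00458 = $3,145.28752
Levies subtotal = $10,939.83192
After credit = $10,939.83192 − $1,483 = $9,456.83192
Total = $9,456.83192 + $1,195 = $10,651.83192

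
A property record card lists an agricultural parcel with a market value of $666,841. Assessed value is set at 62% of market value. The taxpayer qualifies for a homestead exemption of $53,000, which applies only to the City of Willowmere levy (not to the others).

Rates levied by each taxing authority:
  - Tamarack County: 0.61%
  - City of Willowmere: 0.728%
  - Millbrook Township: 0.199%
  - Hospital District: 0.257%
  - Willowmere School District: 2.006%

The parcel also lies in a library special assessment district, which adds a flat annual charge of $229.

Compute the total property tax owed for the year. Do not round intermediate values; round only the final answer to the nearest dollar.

Assessed value = $666,841 × 0.62 = $413,441.42
Tamarack County: $413,441.42 × 0.0061 = $2,521.992662
City of Willowmere: ($413,441.42 − $53,000) × 0.00728 = $360,441.42 × 0.00728 = $2,624.0135376
Millbrook Township: $413,441.42 × 0.00199 = $822.7484258
Hospital District: $413,441.42 × 0.00257 = $1,062.5444494
Willowmere School District: $413,441.42 × 0.02006 = $8,293.6348852
Levies subtotal = $15,324.93396
Total = $15,324.93396 + $229 = $15,553.93396

$15,554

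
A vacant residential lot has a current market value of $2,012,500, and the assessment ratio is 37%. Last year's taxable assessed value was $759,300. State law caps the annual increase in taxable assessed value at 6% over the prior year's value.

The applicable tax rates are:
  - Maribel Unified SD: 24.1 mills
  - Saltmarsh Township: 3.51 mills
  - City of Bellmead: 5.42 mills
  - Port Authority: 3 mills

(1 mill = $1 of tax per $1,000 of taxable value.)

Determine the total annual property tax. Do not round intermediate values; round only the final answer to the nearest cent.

Uncapped assessed value = $2,012,500 × 0.37 = $744,625
Cap limit = $759,300 × 1.06 = $804,858
Taxable assessed value = min($744,625, $804,858) = $744,625 (cap does not bind)
Maribel Unified SD: $744,625 × 0.0241 = $17,945.4625
Saltmarsh Township: $744,625 × 0.00351 = $2,613.63375
City of Bellmead: $744,625 × 0.00542 = $4,035.8675
Port Authority: $744,625 × 0.003 = $2,233.875
Total = $26,828.83875

$26,828.84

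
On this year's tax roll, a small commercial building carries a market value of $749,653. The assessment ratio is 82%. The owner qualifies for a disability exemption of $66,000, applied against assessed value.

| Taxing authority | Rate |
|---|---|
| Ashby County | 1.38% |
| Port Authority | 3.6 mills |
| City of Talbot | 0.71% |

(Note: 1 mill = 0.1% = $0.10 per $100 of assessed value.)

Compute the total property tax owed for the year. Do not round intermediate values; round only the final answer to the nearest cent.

Assessed value = $749,653 × 0.82 = $614,715.46
Taxable value = $614,715.46 − $66,000 = $548,715.46
Ashby County: $548,715.46 × 0.0138 = $7,572.273348
Port Authority: $548,715.46 × 0.0036 = $1,975.375656
City of Talbot: $548,715.46 × 0.0071 = $3,895.879766
Total = $13,443.52877

$13,443.53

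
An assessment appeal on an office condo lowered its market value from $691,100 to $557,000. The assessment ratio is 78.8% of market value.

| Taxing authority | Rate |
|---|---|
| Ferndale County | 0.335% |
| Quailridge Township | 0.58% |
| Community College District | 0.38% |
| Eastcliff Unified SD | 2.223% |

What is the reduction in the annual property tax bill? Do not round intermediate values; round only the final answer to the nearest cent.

Old assessed value = $691,100 × 0.788 = $544,586.8
New assessed value = $557,000 × 0.788 = $438,916
Combined rate = 0.00335 + 0.0058 + 0.0038 + 0.02223 = 0.03518
Old tax = $544,586.8 × 0.03518 = $19,158.563624
New tax = $438,916 × 0.03518 = $15,441.06488
Reduction = $19,158.563624 − $15,441.06488 = $3,717.498744

$3,717.50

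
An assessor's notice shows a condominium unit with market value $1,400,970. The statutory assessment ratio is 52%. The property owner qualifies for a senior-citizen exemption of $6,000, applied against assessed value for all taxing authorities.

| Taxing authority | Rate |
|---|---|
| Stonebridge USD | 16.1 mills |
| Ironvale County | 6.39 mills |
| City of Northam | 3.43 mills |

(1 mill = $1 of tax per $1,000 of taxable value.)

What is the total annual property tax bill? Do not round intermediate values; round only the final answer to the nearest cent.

Assessed value = $1,400,970 × 0.52 = $728,504.4
Taxable value = $728,504.4 − $6,000 = $722,504.4
Stonebridge USD: $722,504.4 × 0.0161 = $11,632.32084
Ironvale County: $722,504.4 × 0.00639 = $4,616.803116
City of Northam: $722,504.4 × 0.00343 = $2,478.190092
Total = $11,632.32084 + $4,616.803116 + $2,478.190092 = $18,727.314048

$18,727.31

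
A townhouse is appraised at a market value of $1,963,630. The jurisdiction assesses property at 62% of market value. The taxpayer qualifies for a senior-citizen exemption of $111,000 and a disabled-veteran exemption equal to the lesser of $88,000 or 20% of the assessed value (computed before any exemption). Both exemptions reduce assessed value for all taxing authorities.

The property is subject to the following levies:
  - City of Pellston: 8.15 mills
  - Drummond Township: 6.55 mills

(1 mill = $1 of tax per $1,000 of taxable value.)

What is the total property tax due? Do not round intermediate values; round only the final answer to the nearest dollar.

Assessed value = $1,963,630 × 0.62 = $1,217,450.6
Disabled-veteran exemption = min($88,000, 20% × $1,217,450.6) = min($88,000, $243,490.12) = $88,000 (dollar cap binds)
Taxable value = $1,217,450.6 − $111,000 − $88,000 = $1,018,450.6
City of Pellston: $1,018,450.6 × 0.00815 = $8,300.37239
Drummond Township: $1,018,450.6 × 0.00655 = $6,670.85143
Total = $14,971.22382

$14,971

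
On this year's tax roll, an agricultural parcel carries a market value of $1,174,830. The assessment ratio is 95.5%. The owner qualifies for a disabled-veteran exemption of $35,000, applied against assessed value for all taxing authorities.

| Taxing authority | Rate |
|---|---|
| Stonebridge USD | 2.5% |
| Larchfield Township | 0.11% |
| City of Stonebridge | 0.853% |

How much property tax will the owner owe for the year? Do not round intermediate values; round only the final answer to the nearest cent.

Assessed value = $1,174,830 × 0.955 = $1,121,962.65
Taxable value = $1,121,962.65 − $35,000 = $1,086,962.65
Stonebridge USD: $1,086,962.65 × 0.025 = $27,174.06625
Larchfield Township: $1,086,962.65 × 0.0011 = $1,195.658915
City of Stonebridge: $1,086,962.65 × 0.00853 = $9,271.7914045
Total = $27,174.06625 + $1,195.658915 + $9,271.7914045 = $37,641.5165695

$37,641.52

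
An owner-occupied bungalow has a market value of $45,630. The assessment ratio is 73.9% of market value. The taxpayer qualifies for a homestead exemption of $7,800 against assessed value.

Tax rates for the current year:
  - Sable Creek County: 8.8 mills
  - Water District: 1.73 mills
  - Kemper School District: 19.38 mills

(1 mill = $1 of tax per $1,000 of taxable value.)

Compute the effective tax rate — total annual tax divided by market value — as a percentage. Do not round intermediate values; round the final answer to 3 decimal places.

Assessed value = $45,630 × 0.739 = $33,720.57
Taxable value = $33,720.57 − $7,800 = $25,920.57
Sable Creek County: $25,920.57 × 0.0088 = $228.101016
Water District: $25,920.57 × 0.00173 = $44.8425861
Kemper School District: $25,920.57 × 0.01938 = $502.3406466
Total tax = $775.2842487
Effective rate = $775.2842487 ÷ $45,630 = 1.699% of market value

1.699%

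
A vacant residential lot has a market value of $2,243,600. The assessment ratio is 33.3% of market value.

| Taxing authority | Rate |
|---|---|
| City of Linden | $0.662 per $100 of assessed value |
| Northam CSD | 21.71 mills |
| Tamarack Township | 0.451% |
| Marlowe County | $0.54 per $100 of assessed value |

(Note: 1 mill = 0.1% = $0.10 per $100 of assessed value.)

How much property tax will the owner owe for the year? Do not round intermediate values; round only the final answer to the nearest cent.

Assessed value = $2,243,600 × 0.333 = $747,118.8
City of Linden: $747,118.8 × 0.00662 = $4,945.926456
Northam CSD: $747,118.8 × 0.02171 = $16,219.949148
Tamarack Township: $747,118.8 × 0.00451 = $3,369.505788
Marlowe County: $747,118.8 × 0.0054 = $4,034.44152
Total = $28,569.822912

$28,569.82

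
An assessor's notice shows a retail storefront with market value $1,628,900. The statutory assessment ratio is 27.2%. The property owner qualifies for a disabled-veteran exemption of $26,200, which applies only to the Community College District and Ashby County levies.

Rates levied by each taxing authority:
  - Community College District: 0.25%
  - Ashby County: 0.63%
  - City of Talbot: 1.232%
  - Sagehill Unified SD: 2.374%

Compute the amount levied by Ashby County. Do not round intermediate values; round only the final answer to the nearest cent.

$2,626.22

Assessed value = $1,628,900 × 0.272 = $443,060.8
Ashby County taxable value = $443,060.8 − $26,200 = $416,860.8
Ashby County levy = $416,860.8 × 0.0063 = $2,626.22304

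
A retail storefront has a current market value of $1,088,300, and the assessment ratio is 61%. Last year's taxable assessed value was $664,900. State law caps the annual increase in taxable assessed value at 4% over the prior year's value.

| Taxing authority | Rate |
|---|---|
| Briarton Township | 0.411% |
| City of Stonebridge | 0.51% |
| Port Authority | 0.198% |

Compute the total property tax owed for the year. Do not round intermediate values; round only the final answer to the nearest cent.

Uncapped assessed value = $1,088,300 × 0.61 = $663,863
Cap limit = $664,900 × 1.04 = $691,496
Taxable assessed value = min($663,863, $691,496) = $663,863 (cap does not bind)
Briarton Township: $663,863 × 0.00411 = $2,728.47693
City of Stonebridge: $663,863 × 0.0051 = $3,385.7013
Port Authority: $663,863 × 0.00198 = $1,314.44874
Total = $7,428.62697

$7,428.63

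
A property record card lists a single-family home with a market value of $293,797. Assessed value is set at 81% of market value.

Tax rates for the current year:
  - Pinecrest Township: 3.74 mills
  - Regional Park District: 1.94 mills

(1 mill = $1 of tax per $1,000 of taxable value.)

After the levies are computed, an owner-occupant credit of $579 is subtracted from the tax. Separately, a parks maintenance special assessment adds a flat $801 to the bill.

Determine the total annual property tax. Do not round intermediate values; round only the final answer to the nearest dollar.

$1,574

Assessed value = $293,797 × 0.81 = $237,975.57
Pinecrest Township: $237,975.57 × 0.00374 = $890.0286318
Regional Park District: $237,975.57 × 0.00194 = $461.6726058
Levies subtotal = $1,351.7012376
After credit = $1,351.7012376 − $579 = $772.7012376
Total = $772.7012376 + $801 = $1,573.7012376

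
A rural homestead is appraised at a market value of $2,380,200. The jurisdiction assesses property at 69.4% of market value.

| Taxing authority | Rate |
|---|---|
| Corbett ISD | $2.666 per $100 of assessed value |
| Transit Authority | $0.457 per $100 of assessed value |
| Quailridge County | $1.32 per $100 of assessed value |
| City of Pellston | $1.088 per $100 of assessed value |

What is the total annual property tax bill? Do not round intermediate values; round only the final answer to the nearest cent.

$91,364.31

Assessed value = $2,380,200 × 0.694 = $1,651,858.8
Corbett ISD: $1,651,858.8 × 0.02666 = $44,038.555608
Transit Authority: $1,651,858.8 × 0.00457 = $7,548.994716
Quailridge County: $1,651,858.8 × 0.0132 = $21,804.53616
City of Pellston: $1,651,858.8 × 0.01088 = $17,972.223744
Total = $44,038.555608 + $7,548.994716 + $21,804.53616 + $17,972.223744 = $91,364.310228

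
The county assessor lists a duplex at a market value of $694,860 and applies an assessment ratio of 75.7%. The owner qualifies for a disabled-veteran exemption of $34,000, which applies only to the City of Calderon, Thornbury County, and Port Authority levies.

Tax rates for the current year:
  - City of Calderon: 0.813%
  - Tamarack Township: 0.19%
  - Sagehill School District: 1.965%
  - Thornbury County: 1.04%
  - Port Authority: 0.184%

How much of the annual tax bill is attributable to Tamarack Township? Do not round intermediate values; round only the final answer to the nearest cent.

$999.42

Assessed value = $694,860 × 0.757 = $526,009.02
Tamarack Township taxable value = $526,009.02 (exemption does not apply)
Tamarack Township levy = $526,009.02 × 0.0019 = $999.417138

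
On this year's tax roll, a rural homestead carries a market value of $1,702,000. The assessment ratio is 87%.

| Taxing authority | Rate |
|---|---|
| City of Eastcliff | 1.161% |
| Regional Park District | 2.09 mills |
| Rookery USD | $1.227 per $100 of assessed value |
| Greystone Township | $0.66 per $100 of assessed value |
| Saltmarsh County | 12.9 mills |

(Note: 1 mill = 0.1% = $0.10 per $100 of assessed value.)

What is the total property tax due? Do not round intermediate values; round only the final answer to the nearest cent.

Assessed value = $1,702,000 × 0.87 = $1,480,740
City of Eastcliff: $1,480,740 × 0.01161 = $17,191.3914
Regional Park District: $1,480,740 × 0.00209 = $3,094.7466
Rookery USD: $1,480,740 × 0.01227 = $18,168.6798
Greystone Township: $1,480,740 × 0.0066 = $9,772.884
Saltmarsh County: $1,480,740 × 0.0129 = $19,101.546
Total = $67,329.2478

$67,329.25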